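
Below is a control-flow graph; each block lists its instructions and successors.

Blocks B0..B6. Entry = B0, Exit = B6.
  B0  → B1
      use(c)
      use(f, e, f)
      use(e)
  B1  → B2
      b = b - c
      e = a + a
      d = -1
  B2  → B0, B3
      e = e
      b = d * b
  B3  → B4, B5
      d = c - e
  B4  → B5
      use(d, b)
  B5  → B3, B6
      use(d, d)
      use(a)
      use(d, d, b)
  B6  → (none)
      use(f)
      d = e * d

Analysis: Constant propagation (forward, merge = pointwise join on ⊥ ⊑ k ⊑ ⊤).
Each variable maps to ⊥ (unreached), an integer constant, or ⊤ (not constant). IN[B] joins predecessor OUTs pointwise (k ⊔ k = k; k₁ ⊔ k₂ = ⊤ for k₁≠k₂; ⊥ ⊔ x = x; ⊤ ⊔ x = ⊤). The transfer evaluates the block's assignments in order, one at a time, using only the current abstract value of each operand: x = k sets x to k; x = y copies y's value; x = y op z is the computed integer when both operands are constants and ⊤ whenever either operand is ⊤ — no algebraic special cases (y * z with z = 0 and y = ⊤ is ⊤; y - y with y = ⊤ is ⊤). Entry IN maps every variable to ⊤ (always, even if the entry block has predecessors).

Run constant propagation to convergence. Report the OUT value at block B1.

Per-block solution:
  B0:  IN=(all ⊤)  OUT=(all ⊤)
  B1:  IN=(all ⊤)  OUT={d:-1; rest ⊤}
  B2:  IN={d:-1; rest ⊤}  OUT={d:-1; rest ⊤}
  B3:  IN=(all ⊤)  OUT=(all ⊤)
  B4:  IN=(all ⊤)  OUT=(all ⊤)
  B5:  IN=(all ⊤)  OUT=(all ⊤)
  B6:  IN=(all ⊤)  OUT=(all ⊤)

Merge at B1: IN[B1] = OUT[B0] = {a: ⊤, b: ⊤, c: ⊤, d: ⊤, e: ⊤, f: ⊤}
Applying B1's transfer function to that IN value gives OUT[B1] (row B1 above).

Answer: {a: ⊤, b: ⊤, c: ⊤, d: -1, e: ⊤, f: ⊤}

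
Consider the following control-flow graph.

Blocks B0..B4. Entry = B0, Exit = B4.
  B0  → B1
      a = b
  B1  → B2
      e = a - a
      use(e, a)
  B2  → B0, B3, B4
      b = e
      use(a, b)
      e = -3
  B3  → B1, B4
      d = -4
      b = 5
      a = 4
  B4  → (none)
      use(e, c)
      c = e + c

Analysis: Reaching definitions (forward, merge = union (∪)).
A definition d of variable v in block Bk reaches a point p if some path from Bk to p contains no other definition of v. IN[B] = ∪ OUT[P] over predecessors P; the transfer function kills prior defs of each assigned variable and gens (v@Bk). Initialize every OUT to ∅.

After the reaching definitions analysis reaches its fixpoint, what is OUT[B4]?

Converged values:
  B0: | IN={a@B0, a@B3, b@B2, d@B3, e@B2} | OUT={a@B0, b@B2, d@B3, e@B2}
  B1: | IN={a@B0, a@B3, b@B2, b@B3, d@B3, e@B2} | OUT={a@B0, a@B3, b@B2, b@B3, d@B3, e@B1}
  B2: | IN={a@B0, a@B3, b@B2, b@B3, d@B3, e@B1} | OUT={a@B0, a@B3, b@B2, d@B3, e@B2}
  B3: | IN={a@B0, a@B3, b@B2, d@B3, e@B2} | OUT={a@B3, b@B3, d@B3, e@B2}
  B4: | IN={a@B0, a@B3, b@B2, b@B3, d@B3, e@B2} | OUT={a@B0, a@B3, b@B2, b@B3, c@B4, d@B3, e@B2}

Merge at B4: IN[B4] = OUT[B2] ⊔ OUT[B3] = {a@B0, a@B3, b@B2, b@B3, d@B3, e@B2}
Applying B4's transfer function to that IN value gives OUT[B4] (row B4 above).

Answer: {a@B0, a@B3, b@B2, b@B3, c@B4, d@B3, e@B2}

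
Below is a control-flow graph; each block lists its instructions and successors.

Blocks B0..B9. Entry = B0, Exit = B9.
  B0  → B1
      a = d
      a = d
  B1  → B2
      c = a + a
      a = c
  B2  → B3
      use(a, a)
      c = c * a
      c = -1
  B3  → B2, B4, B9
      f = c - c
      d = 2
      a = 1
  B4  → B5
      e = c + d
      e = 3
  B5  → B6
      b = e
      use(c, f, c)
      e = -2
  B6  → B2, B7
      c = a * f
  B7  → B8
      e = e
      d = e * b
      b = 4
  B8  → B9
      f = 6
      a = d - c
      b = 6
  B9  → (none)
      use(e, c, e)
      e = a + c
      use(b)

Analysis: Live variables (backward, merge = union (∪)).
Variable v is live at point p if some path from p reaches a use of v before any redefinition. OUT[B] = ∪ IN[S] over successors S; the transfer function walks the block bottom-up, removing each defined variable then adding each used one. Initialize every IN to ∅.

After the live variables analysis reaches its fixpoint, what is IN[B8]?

Per-block solution:
  B0: | IN={b, d, e} | OUT={a, b, e}
  B1: | IN={a, b, e} | OUT={a, b, c, e}
  B2: | IN={a, b, c, e} | OUT={b, c, e}
  B3: | IN={b, c, e} | OUT={a, b, c, d, e, f}
  B4: | IN={a, c, d, f} | OUT={a, c, e, f}
  B5: | IN={a, c, e, f} | OUT={a, b, e, f}
  B6: | IN={a, b, e, f} | OUT={a, b, c, e}
  B7: | IN={b, c, e} | OUT={c, d, e}
  B8: | IN={c, d, e} | OUT={a, b, c, e}
  B9: | IN={a, b, c, e} | OUT={}

Merge at B8: OUT[B8] = IN[B9] = {a, b, c, e}
Applying B8's transfer function to that OUT value gives IN[B8] (row B8 above).

Answer: {c, d, e}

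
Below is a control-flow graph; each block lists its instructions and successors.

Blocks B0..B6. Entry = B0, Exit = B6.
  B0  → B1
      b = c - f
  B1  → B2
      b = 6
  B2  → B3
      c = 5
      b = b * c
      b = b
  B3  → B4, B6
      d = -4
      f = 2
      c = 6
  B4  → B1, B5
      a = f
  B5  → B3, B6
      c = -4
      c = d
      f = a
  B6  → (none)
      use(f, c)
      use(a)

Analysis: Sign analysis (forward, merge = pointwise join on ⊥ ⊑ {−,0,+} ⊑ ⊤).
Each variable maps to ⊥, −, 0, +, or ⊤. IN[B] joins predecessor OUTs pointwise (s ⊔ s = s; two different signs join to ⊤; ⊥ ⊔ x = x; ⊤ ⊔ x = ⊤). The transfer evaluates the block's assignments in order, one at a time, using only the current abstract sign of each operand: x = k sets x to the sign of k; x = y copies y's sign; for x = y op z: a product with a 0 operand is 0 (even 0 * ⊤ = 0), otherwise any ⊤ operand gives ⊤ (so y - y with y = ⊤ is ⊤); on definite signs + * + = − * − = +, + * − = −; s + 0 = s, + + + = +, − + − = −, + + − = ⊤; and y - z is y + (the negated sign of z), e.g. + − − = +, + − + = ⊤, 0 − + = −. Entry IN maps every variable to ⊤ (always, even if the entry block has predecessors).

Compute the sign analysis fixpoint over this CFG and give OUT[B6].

Per-block solution:
  B0: | IN=(all ⊤) | OUT=(all ⊤)
  B1: | IN=(all ⊤) | OUT={b:+; rest ⊤}
  B2: | IN={b:+; rest ⊤} | OUT={b:+, c:+; rest ⊤}
  B3: | IN={b:+; rest ⊤} | OUT={b:+, c:+, d:-, f:+; rest ⊤}
  B4: | IN={b:+, c:+, d:-, f:+; rest ⊤} | OUT={a:+, b:+, c:+, d:-, f:+; rest ⊤}
  B5: | IN={a:+, b:+, c:+, d:-, f:+; rest ⊤} | OUT={a:+, b:+, c:-, d:-, f:+; rest ⊤}
  B6: | IN={b:+, d:-, f:+; rest ⊤} | OUT={b:+, d:-, f:+; rest ⊤}

Merge at B6: IN[B6] = OUT[B3] ⊔ OUT[B5] = {a: ⊤, b: +, c: ⊤, d: -, e: ⊤, f: +}
Applying B6's transfer function to that IN value gives OUT[B6] (row B6 above).

Answer: {a: ⊤, b: +, c: ⊤, d: -, e: ⊤, f: +}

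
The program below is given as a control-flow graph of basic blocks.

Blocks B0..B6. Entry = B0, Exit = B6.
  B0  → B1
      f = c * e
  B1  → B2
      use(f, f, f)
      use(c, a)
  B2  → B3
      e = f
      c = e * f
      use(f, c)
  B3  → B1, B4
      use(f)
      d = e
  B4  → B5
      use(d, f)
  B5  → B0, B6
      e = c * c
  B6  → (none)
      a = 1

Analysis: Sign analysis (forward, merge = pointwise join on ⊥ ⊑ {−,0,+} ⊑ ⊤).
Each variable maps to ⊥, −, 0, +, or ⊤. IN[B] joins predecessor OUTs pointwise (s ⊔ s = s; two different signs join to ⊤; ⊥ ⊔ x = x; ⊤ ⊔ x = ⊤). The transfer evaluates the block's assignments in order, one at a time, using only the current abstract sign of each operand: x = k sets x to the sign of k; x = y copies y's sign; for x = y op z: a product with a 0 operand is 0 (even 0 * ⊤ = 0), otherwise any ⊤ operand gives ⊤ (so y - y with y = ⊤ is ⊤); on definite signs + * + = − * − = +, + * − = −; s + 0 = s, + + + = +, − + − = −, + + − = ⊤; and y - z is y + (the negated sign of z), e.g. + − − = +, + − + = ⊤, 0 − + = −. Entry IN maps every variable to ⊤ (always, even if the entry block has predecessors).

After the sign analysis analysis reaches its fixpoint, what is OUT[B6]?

Answer: {a: +, b: ⊤, c: ⊤, d: ⊤, e: ⊤, f: ⊤}

Derivation:
Per-block solution:
  B0:  IN=(all ⊤)  OUT=(all ⊤)
  B1:  IN=(all ⊤)  OUT=(all ⊤)
  B2:  IN=(all ⊤)  OUT=(all ⊤)
  B3:  IN=(all ⊤)  OUT=(all ⊤)
  B4:  IN=(all ⊤)  OUT=(all ⊤)
  B5:  IN=(all ⊤)  OUT=(all ⊤)
  B6:  IN=(all ⊤)  OUT={a:+; rest ⊤}

Merge at B6: IN[B6] = OUT[B5] = {a: ⊤, b: ⊤, c: ⊤, d: ⊤, e: ⊤, f: ⊤}
Applying B6's transfer function to that IN value gives OUT[B6] (row B6 above).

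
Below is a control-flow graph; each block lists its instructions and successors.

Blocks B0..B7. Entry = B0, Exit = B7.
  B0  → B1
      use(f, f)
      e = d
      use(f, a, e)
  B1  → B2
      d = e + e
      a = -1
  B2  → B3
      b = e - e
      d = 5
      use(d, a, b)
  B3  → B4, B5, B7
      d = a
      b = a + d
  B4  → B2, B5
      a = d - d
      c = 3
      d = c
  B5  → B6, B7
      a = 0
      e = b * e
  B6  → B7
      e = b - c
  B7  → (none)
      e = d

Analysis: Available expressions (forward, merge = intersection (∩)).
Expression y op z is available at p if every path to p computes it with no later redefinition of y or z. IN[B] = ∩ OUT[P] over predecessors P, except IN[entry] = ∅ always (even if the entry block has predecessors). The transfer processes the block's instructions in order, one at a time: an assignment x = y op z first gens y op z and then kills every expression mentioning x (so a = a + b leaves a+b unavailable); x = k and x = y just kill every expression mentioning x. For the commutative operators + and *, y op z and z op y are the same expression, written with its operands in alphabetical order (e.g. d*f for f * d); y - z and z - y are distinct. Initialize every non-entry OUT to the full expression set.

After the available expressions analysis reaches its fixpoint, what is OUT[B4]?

Answer: {e+e, e-e}

Trace:
Converged values:
  B0:  IN={}  OUT={}
  B1:  IN={}  OUT={e+e}
  B2:  IN={e+e}  OUT={e+e, e-e}
  B3:  IN={e+e, e-e}  OUT={a+d, e+e, e-e}
  B4:  IN={a+d, e+e, e-e}  OUT={e+e, e-e}
  B5:  IN={e+e, e-e}  OUT={}
  B6:  IN={}  OUT={b-c}
  B7:  IN={}  OUT={}

Merge at B4: IN[B4] = OUT[B3] = {a+d, e+e, e-e}
Applying B4's transfer function to that IN value gives OUT[B4] (row B4 above).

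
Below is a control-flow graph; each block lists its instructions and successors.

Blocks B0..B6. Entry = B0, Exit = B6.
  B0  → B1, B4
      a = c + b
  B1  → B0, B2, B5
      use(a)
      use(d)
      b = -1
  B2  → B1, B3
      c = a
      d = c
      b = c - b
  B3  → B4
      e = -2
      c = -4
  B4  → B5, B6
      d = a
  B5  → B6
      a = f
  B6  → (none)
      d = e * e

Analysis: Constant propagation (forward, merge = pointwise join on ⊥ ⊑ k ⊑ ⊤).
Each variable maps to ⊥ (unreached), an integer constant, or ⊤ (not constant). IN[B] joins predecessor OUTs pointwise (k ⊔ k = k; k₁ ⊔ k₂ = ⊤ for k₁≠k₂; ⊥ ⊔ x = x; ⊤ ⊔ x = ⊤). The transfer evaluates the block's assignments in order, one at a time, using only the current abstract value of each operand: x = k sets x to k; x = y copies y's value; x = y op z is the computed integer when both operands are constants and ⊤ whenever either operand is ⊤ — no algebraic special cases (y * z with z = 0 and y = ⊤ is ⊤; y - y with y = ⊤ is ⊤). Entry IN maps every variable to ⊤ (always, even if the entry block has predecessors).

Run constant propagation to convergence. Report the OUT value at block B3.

Per-block solution:
  B0: | IN=(all ⊤) | OUT=(all ⊤)
  B1: | IN=(all ⊤) | OUT={b:-1; rest ⊤}
  B2: | IN={b:-1; rest ⊤} | OUT=(all ⊤)
  B3: | IN=(all ⊤) | OUT={c:-4, e:-2; rest ⊤}
  B4: | IN=(all ⊤) | OUT=(all ⊤)
  B5: | IN=(all ⊤) | OUT=(all ⊤)
  B6: | IN=(all ⊤) | OUT=(all ⊤)

Merge at B3: IN[B3] = OUT[B2] = {a: ⊤, b: ⊤, c: ⊤, d: ⊤, e: ⊤, f: ⊤}
Applying B3's transfer function to that IN value gives OUT[B3] (row B3 above).

Answer: {a: ⊤, b: ⊤, c: -4, d: ⊤, e: -2, f: ⊤}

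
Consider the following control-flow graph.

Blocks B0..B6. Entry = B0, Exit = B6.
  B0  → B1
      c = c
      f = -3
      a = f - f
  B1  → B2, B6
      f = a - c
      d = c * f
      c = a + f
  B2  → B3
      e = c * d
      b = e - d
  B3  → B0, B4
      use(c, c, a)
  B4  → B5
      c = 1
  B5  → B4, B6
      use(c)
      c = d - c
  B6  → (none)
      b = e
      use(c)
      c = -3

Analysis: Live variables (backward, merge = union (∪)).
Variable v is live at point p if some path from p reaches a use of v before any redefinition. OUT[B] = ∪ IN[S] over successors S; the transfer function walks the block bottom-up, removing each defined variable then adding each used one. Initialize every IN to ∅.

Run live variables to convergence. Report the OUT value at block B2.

Per-block solution:
  B0: | IN={c, e} | OUT={a, c, e}
  B1: | IN={a, c, e} | OUT={a, c, d, e}
  B2: | IN={a, c, d} | OUT={a, c, d, e}
  B3: | IN={a, c, d, e} | OUT={c, d, e}
  B4: | IN={d, e} | OUT={c, d, e}
  B5: | IN={c, d, e} | OUT={c, d, e}
  B6: | IN={c, e} | OUT={}

Merge at B2: OUT[B2] = IN[B3] = {a, c, d, e}

Answer: {a, c, d, e}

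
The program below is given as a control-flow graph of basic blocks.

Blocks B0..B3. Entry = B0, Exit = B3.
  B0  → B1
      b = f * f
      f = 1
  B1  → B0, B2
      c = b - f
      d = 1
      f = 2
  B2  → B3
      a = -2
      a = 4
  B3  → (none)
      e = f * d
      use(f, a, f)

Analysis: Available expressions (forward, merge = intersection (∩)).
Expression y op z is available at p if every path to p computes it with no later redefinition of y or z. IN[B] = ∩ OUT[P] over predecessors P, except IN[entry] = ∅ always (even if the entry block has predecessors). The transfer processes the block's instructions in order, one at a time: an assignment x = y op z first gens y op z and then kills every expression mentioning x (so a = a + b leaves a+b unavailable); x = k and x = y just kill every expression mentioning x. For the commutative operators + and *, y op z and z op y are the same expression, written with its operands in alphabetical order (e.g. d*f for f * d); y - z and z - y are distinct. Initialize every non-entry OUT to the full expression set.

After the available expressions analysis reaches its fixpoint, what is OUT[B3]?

Fixpoint table:
  B0: | IN={} | OUT={}
  B1: | IN={} | OUT={}
  B2: | IN={} | OUT={}
  B3: | IN={} | OUT={d*f}

Merge at B3: IN[B3] = OUT[B2] = {}
Applying B3's transfer function to that IN value gives OUT[B3] (row B3 above).

Answer: {d*f}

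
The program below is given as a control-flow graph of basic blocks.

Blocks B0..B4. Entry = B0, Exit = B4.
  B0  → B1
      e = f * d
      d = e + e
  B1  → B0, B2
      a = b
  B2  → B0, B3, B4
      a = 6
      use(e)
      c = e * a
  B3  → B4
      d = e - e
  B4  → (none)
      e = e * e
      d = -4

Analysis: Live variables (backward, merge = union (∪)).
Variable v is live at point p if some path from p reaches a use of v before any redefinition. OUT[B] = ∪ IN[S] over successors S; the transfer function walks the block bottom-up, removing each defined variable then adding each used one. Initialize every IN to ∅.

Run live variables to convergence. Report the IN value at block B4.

Fixpoint table:
  B0: | IN={b, d, f} | OUT={b, d, e, f}
  B1: | IN={b, d, e, f} | OUT={b, d, e, f}
  B2: | IN={b, d, e, f} | OUT={b, d, e, f}
  B3: | IN={e} | OUT={e}
  B4: | IN={e} | OUT={}

B4 is the boundary node: OUT[B4] = {}
Applying B4's transfer function to that OUT value gives IN[B4] (row B4 above).

Answer: {e}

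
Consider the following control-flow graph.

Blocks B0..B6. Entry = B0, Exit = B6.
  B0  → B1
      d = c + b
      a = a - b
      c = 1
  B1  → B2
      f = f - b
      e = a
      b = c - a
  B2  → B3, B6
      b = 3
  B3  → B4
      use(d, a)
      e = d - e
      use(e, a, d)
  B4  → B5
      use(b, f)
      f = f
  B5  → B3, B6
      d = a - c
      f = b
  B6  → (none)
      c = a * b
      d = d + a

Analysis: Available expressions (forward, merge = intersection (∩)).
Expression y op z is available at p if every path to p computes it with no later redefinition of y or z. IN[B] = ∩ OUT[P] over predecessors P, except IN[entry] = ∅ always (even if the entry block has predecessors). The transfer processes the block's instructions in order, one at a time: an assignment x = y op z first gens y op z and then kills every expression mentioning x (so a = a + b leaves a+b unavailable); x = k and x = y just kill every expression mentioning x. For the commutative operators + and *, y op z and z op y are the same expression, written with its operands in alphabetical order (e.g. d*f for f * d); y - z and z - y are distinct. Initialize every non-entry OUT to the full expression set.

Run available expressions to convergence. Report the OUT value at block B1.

Converged values:
  B0:  IN={}  OUT={}
  B1:  IN={}  OUT={c-a}
  B2:  IN={c-a}  OUT={c-a}
  B3:  IN={c-a}  OUT={c-a}
  B4:  IN={c-a}  OUT={c-a}
  B5:  IN={c-a}  OUT={a-c, c-a}
  B6:  IN={c-a}  OUT={a*b}

Merge at B1: IN[B1] = OUT[B0] = {}
Applying B1's transfer function to that IN value gives OUT[B1] (row B1 above).

Answer: {c-a}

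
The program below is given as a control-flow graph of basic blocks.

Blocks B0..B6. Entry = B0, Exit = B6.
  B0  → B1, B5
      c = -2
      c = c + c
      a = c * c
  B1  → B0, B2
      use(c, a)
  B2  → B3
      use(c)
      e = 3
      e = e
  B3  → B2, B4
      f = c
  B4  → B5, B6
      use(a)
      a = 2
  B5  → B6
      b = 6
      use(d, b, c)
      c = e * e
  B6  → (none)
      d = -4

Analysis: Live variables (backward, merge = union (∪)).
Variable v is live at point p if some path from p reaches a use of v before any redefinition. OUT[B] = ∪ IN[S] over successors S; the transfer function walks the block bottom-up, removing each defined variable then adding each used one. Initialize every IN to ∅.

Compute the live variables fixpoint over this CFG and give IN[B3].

Fixpoint table:
  B0:   IN={d, e}   OUT={a, c, d, e}
  B1:   IN={a, c, d, e}   OUT={a, c, d, e}
  B2:   IN={a, c, d}   OUT={a, c, d, e}
  B3:   IN={a, c, d, e}   OUT={a, c, d, e}
  B4:   IN={a, c, d, e}   OUT={c, d, e}
  B5:   IN={c, d, e}   OUT={}
  B6:   IN={}   OUT={}

Merge at B3: OUT[B3] = IN[B2] ⊔ IN[B4] = {a, c, d, e}
Applying B3's transfer function to that OUT value gives IN[B3] (row B3 above).

Answer: {a, c, d, e}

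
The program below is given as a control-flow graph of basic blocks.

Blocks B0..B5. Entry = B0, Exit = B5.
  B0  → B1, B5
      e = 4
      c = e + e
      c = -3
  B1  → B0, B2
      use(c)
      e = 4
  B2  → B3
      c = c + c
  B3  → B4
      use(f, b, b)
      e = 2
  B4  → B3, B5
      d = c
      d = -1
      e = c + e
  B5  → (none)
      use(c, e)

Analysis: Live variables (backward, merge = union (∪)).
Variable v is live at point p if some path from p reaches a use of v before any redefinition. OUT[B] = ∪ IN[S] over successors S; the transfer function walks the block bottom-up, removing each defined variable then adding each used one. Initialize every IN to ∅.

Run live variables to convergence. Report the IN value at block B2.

Per-block solution:
  B0: | IN={b, f} | OUT={b, c, e, f}
  B1: | IN={b, c, f} | OUT={b, c, f}
  B2: | IN={b, c, f} | OUT={b, c, f}
  B3: | IN={b, c, f} | OUT={b, c, e, f}
  B4: | IN={b, c, e, f} | OUT={b, c, e, f}
  B5: | IN={c, e} | OUT={}

Merge at B2: OUT[B2] = IN[B3] = {b, c, f}
Applying B2's transfer function to that OUT value gives IN[B2] (row B2 above).

Answer: {b, c, f}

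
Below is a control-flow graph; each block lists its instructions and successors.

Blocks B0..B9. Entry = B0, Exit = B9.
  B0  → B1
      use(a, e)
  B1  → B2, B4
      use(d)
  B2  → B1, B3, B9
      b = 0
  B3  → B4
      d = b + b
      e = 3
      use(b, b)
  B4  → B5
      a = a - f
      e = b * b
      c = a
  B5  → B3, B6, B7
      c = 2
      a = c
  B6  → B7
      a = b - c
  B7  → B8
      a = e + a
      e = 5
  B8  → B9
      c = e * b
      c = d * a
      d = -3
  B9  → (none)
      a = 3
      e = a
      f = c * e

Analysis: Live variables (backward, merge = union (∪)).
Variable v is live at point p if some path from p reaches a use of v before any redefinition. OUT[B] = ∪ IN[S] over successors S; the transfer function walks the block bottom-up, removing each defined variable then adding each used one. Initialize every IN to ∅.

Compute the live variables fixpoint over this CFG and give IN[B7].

Answer: {a, b, d, e}

Derivation:
Per-block solution:
  B0: | IN={a, b, c, d, e, f} | OUT={a, b, c, d, f}
  B1: | IN={a, b, c, d, f} | OUT={a, b, c, d, f}
  B2: | IN={a, c, d, f} | OUT={a, b, c, d, f}
  B3: | IN={a, b, f} | OUT={a, b, d, f}
  B4: | IN={a, b, d, f} | OUT={b, d, e, f}
  B5: | IN={b, d, e, f} | OUT={a, b, c, d, e, f}
  B6: | IN={b, c, d, e} | OUT={a, b, d, e}
  B7: | IN={a, b, d, e} | OUT={a, b, d, e}
  B8: | IN={a, b, d, e} | OUT={c}
  B9: | IN={c} | OUT={}

Merge at B7: OUT[B7] = IN[B8] = {a, b, d, e}
Applying B7's transfer function to that OUT value gives IN[B7] (row B7 above).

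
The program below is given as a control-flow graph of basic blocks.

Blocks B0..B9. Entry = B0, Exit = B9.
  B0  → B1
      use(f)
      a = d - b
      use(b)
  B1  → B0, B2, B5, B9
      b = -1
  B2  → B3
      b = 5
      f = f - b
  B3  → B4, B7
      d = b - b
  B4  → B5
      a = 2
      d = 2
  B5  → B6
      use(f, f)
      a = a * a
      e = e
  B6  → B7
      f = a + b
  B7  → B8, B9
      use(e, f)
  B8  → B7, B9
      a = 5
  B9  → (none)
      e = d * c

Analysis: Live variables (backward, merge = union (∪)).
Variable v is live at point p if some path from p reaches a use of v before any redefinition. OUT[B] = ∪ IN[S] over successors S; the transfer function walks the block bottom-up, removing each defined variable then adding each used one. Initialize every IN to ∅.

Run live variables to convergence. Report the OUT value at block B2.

Per-block solution:
  B0: | IN={b, c, d, e, f} | OUT={a, c, d, e, f}
  B1: | IN={a, c, d, e, f} | OUT={a, b, c, d, e, f}
  B2: | IN={c, e, f} | OUT={b, c, e, f}
  B3: | IN={b, c, e, f} | OUT={b, c, d, e, f}
  B4: | IN={b, c, e, f} | OUT={a, b, c, d, e, f}
  B5: | IN={a, b, c, d, e, f} | OUT={a, b, c, d, e}
  B6: | IN={a, b, c, d, e} | OUT={c, d, e, f}
  B7: | IN={c, d, e, f} | OUT={c, d, e, f}
  B8: | IN={c, d, e, f} | OUT={c, d, e, f}
  B9: | IN={c, d} | OUT={}

Merge at B2: OUT[B2] = IN[B3] = {b, c, e, f}

Answer: {b, c, e, f}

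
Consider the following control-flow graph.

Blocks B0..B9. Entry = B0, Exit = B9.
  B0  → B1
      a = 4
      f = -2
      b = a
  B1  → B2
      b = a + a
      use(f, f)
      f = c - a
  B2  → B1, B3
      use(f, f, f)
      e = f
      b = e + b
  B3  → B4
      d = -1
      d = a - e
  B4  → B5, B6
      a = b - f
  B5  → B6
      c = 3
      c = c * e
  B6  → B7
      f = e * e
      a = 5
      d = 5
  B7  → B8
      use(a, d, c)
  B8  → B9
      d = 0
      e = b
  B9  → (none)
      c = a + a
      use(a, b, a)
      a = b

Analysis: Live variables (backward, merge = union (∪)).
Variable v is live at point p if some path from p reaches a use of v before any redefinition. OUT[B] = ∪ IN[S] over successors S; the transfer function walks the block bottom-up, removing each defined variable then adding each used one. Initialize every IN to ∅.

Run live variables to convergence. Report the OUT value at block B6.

Fixpoint table:
  B0: | IN={c} | OUT={a, c, f}
  B1: | IN={a, c, f} | OUT={a, b, c, f}
  B2: | IN={a, b, c, f} | OUT={a, b, c, e, f}
  B3: | IN={a, b, c, e, f} | OUT={b, c, e, f}
  B4: | IN={b, c, e, f} | OUT={b, c, e}
  B5: | IN={b, e} | OUT={b, c, e}
  B6: | IN={b, c, e} | OUT={a, b, c, d}
  B7: | IN={a, b, c, d} | OUT={a, b}
  B8: | IN={a, b} | OUT={a, b}
  B9: | IN={a, b} | OUT={}

Merge at B6: OUT[B6] = IN[B7] = {a, b, c, d}

Answer: {a, b, c, d}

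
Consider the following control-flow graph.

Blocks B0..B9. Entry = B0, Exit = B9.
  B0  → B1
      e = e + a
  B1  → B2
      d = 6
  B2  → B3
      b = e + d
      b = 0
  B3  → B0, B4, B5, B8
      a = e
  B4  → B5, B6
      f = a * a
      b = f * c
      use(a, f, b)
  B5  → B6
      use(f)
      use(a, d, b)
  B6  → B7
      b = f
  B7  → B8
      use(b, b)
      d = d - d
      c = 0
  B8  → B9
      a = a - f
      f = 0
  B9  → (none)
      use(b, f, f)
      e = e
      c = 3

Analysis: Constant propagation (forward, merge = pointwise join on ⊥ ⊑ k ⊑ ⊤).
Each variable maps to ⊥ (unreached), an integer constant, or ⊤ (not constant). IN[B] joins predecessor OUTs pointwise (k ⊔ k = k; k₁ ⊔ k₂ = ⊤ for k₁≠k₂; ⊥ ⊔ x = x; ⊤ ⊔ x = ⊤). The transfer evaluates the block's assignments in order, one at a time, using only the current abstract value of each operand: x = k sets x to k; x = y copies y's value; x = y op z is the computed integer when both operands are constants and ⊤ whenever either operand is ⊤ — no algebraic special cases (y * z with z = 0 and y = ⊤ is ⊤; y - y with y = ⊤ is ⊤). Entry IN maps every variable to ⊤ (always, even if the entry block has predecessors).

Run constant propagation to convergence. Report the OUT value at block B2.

Answer: {a: ⊤, b: 0, c: ⊤, d: 6, e: ⊤, f: ⊤}

Derivation:
Fixpoint table:
  B0:  IN=(all ⊤)  OUT=(all ⊤)
  B1:  IN=(all ⊤)  OUT={d:6; rest ⊤}
  B2:  IN={d:6; rest ⊤}  OUT={b:0, d:6; rest ⊤}
  B3:  IN={b:0, d:6; rest ⊤}  OUT={b:0, d:6; rest ⊤}
  B4:  IN={b:0, d:6; rest ⊤}  OUT={d:6; rest ⊤}
  B5:  IN={d:6; rest ⊤}  OUT={d:6; rest ⊤}
  B6:  IN={d:6; rest ⊤}  OUT={d:6; rest ⊤}
  B7:  IN={d:6; rest ⊤}  OUT={c:0, d:0; rest ⊤}
  B8:  IN=(all ⊤)  OUT={f:0; rest ⊤}
  B9:  IN={f:0; rest ⊤}  OUT={c:3, f:0; rest ⊤}

Merge at B2: IN[B2] = OUT[B1] = {a: ⊤, b: ⊤, c: ⊤, d: 6, e: ⊤, f: ⊤}
Applying B2's transfer function to that IN value gives OUT[B2] (row B2 above).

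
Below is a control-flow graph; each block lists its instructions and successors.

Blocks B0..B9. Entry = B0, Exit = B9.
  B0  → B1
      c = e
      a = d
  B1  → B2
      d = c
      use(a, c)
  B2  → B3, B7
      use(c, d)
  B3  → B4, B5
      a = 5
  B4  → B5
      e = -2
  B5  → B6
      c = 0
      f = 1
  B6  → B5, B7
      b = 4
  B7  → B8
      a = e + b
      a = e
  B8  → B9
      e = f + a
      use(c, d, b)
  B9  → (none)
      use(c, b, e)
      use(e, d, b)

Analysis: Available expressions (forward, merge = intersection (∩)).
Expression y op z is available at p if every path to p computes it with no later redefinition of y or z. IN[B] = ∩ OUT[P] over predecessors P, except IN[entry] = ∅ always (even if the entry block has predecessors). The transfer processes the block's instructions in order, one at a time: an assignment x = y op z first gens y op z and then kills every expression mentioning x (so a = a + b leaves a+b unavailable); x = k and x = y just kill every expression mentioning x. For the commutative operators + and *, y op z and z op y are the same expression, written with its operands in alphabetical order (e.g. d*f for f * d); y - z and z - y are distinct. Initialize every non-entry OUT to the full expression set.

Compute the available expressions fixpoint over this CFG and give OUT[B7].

Answer: {b+e}

Trace:
Fixpoint table:
  B0: | IN={} | OUT={}
  B1: | IN={} | OUT={}
  B2: | IN={} | OUT={}
  B3: | IN={} | OUT={}
  B4: | IN={} | OUT={}
  B5: | IN={} | OUT={}
  B6: | IN={} | OUT={}
  B7: | IN={} | OUT={b+e}
  B8: | IN={b+e} | OUT={a+f}
  B9: | IN={a+f} | OUT={a+f}

Merge at B7: IN[B7] = OUT[B2] ∩ OUT[B6] = {}
Applying B7's transfer function to that IN value gives OUT[B7] (row B7 above).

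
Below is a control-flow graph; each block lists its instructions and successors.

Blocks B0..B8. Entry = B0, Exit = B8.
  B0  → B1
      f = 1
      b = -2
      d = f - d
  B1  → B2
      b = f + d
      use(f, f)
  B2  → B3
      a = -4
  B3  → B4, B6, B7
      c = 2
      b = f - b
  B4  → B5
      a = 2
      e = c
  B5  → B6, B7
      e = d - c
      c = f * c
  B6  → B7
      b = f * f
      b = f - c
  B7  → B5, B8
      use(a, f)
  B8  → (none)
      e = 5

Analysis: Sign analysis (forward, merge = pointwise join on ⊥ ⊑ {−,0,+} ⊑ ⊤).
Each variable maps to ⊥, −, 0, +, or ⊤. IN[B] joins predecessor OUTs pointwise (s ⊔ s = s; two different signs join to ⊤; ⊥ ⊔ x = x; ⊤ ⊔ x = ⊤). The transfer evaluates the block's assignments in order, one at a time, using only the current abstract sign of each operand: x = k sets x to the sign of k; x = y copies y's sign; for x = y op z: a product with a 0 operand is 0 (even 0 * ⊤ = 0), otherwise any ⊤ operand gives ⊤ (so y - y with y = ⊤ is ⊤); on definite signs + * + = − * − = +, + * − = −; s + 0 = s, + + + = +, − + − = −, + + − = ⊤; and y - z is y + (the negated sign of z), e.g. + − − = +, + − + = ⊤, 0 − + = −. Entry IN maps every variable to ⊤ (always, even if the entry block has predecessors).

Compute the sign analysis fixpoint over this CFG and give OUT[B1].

Answer: {a: ⊤, b: ⊤, c: ⊤, d: ⊤, e: ⊤, f: +}

Working:
Fixpoint table:
  B0:   IN=(all ⊤)   OUT={b:-, f:+; rest ⊤}
  B1:   IN={b:-, f:+; rest ⊤}   OUT={f:+; rest ⊤}
  B2:   IN={f:+; rest ⊤}   OUT={a:-, f:+; rest ⊤}
  B3:   IN={a:-, f:+; rest ⊤}   OUT={a:-, c:+, f:+; rest ⊤}
  B4:   IN={a:-, c:+, f:+; rest ⊤}   OUT={a:+, c:+, e:+, f:+; rest ⊤}
  B5:   IN={c:+, f:+; rest ⊤}   OUT={c:+, f:+; rest ⊤}
  B6:   IN={c:+, f:+; rest ⊤}   OUT={c:+, f:+; rest ⊤}
  B7:   IN={c:+, f:+; rest ⊤}   OUT={c:+, f:+; rest ⊤}
  B8:   IN={c:+, f:+; rest ⊤}   OUT={c:+, e:+, f:+; rest ⊤}

Merge at B1: IN[B1] = OUT[B0] = {a: ⊤, b: -, c: ⊤, d: ⊤, e: ⊤, f: +}
Applying B1's transfer function to that IN value gives OUT[B1] (row B1 above).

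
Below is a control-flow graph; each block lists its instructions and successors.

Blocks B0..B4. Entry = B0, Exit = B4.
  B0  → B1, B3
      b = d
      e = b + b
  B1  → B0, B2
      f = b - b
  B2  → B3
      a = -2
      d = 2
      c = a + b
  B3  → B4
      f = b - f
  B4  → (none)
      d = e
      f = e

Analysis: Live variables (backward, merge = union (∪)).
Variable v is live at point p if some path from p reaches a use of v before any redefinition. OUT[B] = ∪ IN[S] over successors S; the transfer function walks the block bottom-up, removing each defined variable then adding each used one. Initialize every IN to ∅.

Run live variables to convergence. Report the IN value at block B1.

Per-block solution:
  B0:   IN={d, f}   OUT={b, d, e, f}
  B1:   IN={b, d, e}   OUT={b, d, e, f}
  B2:   IN={b, e, f}   OUT={b, e, f}
  B3:   IN={b, e, f}   OUT={e}
  B4:   IN={e}   OUT={}

Merge at B1: OUT[B1] = IN[B0] ⊔ IN[B2] = {b, d, e, f}
Applying B1's transfer function to that OUT value gives IN[B1] (row B1 above).

Answer: {b, d, e}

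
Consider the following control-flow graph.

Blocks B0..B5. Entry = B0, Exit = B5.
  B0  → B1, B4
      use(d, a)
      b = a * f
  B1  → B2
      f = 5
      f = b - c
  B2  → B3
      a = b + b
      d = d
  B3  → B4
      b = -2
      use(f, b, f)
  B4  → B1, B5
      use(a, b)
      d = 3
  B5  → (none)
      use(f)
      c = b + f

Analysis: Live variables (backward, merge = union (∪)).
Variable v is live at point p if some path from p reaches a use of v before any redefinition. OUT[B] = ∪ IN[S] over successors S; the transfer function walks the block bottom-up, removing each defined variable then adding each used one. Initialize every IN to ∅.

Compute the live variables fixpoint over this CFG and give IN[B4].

Answer: {a, b, c, f}

Working:
Converged values:
  B0:   IN={a, c, d, f}   OUT={a, b, c, d, f}
  B1:   IN={b, c, d}   OUT={b, c, d, f}
  B2:   IN={b, c, d, f}   OUT={a, c, f}
  B3:   IN={a, c, f}   OUT={a, b, c, f}
  B4:   IN={a, b, c, f}   OUT={b, c, d, f}
  B5:   IN={b, f}   OUT={}

Merge at B4: OUT[B4] = IN[B1] ⊔ IN[B5] = {b, c, d, f}
Applying B4's transfer function to that OUT value gives IN[B4] (row B4 above).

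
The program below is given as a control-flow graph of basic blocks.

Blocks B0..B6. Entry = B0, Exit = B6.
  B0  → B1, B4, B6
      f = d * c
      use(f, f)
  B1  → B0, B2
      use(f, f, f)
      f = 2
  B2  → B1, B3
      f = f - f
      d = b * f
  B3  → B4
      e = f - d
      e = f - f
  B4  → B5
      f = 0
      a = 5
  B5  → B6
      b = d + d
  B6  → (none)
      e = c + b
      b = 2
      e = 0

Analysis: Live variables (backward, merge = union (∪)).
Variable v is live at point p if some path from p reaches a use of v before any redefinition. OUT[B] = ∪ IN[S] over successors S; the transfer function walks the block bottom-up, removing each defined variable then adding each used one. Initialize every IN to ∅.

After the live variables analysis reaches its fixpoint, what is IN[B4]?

Fixpoint table:
  B0:   IN={b, c, d}   OUT={b, c, d, f}
  B1:   IN={b, c, d, f}   OUT={b, c, d, f}
  B2:   IN={b, c, f}   OUT={b, c, d, f}
  B3:   IN={c, d, f}   OUT={c, d}
  B4:   IN={c, d}   OUT={c, d}
  B5:   IN={c, d}   OUT={b, c}
  B6:   IN={b, c}   OUT={}

Merge at B4: OUT[B4] = IN[B5] = {c, d}
Applying B4's transfer function to that OUT value gives IN[B4] (row B4 above).

Answer: {c, d}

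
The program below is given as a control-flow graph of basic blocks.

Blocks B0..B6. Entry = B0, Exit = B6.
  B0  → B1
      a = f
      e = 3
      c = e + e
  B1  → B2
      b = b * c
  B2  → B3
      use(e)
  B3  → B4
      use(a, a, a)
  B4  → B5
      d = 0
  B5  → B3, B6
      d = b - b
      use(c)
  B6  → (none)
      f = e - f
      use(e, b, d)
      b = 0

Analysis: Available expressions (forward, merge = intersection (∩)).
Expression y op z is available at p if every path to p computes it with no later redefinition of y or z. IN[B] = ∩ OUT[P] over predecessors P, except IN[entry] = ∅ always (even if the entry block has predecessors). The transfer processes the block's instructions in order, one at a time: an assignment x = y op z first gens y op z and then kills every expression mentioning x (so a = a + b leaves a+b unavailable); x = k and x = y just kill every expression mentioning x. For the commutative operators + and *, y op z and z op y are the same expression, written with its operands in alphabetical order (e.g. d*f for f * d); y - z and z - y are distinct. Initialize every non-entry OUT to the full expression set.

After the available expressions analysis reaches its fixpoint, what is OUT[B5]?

Fixpoint table:
  B0: | IN={} | OUT={e+e}
  B1: | IN={e+e} | OUT={e+e}
  B2: | IN={e+e} | OUT={e+e}
  B3: | IN={e+e} | OUT={e+e}
  B4: | IN={e+e} | OUT={e+e}
  B5: | IN={e+e} | OUT={b-b, e+e}
  B6: | IN={b-b, e+e} | OUT={e+e}

Merge at B5: IN[B5] = OUT[B4] = {e+e}
Applying B5's transfer function to that IN value gives OUT[B5] (row B5 above).

Answer: {b-b, e+e}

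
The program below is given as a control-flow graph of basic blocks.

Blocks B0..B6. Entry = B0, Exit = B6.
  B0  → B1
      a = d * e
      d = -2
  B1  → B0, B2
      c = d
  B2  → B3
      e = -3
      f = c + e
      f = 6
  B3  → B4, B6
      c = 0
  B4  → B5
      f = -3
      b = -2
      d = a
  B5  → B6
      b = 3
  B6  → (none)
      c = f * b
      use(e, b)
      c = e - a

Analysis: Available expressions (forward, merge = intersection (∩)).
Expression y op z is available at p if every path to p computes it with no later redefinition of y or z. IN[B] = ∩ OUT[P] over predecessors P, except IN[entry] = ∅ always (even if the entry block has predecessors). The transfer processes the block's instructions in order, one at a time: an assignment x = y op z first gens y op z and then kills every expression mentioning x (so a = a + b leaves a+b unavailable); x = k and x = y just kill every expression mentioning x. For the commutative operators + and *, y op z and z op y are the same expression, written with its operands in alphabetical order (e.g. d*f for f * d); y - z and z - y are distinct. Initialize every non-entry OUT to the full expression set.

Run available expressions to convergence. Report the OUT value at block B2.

Answer: {c+e}

Derivation:
Fixpoint table:
  B0:  IN={}  OUT={}
  B1:  IN={}  OUT={}
  B2:  IN={}  OUT={c+e}
  B3:  IN={c+e}  OUT={}
  B4:  IN={}  OUT={}
  B5:  IN={}  OUT={}
  B6:  IN={}  OUT={b*f, e-a}

Merge at B2: IN[B2] = OUT[B1] = {}
Applying B2's transfer function to that IN value gives OUT[B2] (row B2 above).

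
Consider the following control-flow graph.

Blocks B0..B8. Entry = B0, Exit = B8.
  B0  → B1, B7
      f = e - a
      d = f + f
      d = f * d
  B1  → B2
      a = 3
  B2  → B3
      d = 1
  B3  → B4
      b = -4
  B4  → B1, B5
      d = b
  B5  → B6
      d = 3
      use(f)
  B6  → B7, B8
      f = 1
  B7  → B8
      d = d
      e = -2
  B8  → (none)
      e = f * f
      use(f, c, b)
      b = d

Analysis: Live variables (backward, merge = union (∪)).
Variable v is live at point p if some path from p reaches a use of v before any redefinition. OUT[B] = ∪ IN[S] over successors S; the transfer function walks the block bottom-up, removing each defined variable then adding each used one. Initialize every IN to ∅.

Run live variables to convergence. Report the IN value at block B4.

Answer: {b, c, f}

Working:
Per-block solution:
  B0:   IN={a, b, c, e}   OUT={b, c, d, f}
  B1:   IN={c, f}   OUT={c, f}
  B2:   IN={c, f}   OUT={c, f}
  B3:   IN={c, f}   OUT={b, c, f}
  B4:   IN={b, c, f}   OUT={b, c, f}
  B5:   IN={b, c, f}   OUT={b, c, d}
  B6:   IN={b, c, d}   OUT={b, c, d, f}
  B7:   IN={b, c, d, f}   OUT={b, c, d, f}
  B8:   IN={b, c, d, f}   OUT={}

Merge at B4: OUT[B4] = IN[B1] ⊔ IN[B5] = {b, c, f}
Applying B4's transfer function to that OUT value gives IN[B4] (row B4 above).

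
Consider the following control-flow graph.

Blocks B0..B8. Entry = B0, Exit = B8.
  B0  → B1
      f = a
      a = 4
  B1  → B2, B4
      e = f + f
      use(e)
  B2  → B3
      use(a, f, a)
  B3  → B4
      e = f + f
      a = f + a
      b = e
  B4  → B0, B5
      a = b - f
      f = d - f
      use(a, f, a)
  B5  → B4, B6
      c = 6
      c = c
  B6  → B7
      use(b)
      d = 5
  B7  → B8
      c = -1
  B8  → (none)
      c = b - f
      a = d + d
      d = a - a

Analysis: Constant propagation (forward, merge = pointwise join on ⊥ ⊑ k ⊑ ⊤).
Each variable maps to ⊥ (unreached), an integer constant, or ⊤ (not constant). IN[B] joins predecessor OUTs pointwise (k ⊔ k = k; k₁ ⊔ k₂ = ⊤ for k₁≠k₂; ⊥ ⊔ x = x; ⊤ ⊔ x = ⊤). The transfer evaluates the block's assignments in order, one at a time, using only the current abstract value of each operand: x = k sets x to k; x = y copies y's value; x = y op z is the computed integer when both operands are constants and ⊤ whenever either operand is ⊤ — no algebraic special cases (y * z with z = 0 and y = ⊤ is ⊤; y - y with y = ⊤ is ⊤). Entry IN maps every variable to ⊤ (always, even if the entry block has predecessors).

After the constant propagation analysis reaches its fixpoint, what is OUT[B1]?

Per-block solution:
  B0:  IN=(all ⊤)  OUT={a:4; rest ⊤}
  B1:  IN={a:4; rest ⊤}  OUT={a:4; rest ⊤}
  B2:  IN={a:4; rest ⊤}  OUT={a:4; rest ⊤}
  B3:  IN={a:4; rest ⊤}  OUT=(all ⊤)
  B4:  IN=(all ⊤)  OUT=(all ⊤)
  B5:  IN=(all ⊤)  OUT={c:6; rest ⊤}
  B6:  IN={c:6; rest ⊤}  OUT={c:6, d:5; rest ⊤}
  B7:  IN={c:6, d:5; rest ⊤}  OUT={c:-1, d:5; rest ⊤}
  B8:  IN={c:-1, d:5; rest ⊤}  OUT={a:10, d:0; rest ⊤}

Merge at B1: IN[B1] = OUT[B0] = {a: 4, b: ⊤, c: ⊤, d: ⊤, e: ⊤, f: ⊤}
Applying B1's transfer function to that IN value gives OUT[B1] (row B1 above).

Answer: {a: 4, b: ⊤, c: ⊤, d: ⊤, e: ⊤, f: ⊤}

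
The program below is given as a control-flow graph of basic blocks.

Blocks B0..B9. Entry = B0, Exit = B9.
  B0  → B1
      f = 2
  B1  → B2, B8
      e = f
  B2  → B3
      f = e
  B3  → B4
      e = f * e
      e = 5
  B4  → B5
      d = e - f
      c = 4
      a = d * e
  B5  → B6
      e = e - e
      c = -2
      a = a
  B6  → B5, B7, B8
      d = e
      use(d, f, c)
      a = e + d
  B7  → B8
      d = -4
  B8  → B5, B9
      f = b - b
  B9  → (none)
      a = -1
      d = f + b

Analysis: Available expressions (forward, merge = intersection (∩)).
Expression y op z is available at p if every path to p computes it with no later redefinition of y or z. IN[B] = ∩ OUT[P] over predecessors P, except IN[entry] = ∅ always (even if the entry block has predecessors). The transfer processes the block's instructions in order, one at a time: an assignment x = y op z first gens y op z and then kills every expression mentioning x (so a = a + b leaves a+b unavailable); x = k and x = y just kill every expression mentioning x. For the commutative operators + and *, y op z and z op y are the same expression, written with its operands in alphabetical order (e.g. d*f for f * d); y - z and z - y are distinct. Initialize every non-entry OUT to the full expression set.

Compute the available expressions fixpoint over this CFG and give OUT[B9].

Answer: {b+f, b-b}

Trace:
Per-block solution:
  B0:   IN={}   OUT={}
  B1:   IN={}   OUT={}
  B2:   IN={}   OUT={}
  B3:   IN={}   OUT={}
  B4:   IN={}   OUT={d*e, e-f}
  B5:   IN={}   OUT={}
  B6:   IN={}   OUT={d+e}
  B7:   IN={d+e}   OUT={}
  B8:   IN={}   OUT={b-b}
  B9:   IN={b-b}   OUT={b+f, b-b}

Merge at B9: IN[B9] = OUT[B8] = {b-b}
Applying B9's transfer function to that IN value gives OUT[B9] (row B9 above).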